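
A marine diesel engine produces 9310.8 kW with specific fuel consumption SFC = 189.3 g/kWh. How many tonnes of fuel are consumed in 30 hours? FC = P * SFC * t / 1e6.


Formula: FC (tonnes) = P * SFC * t / 1,000,000
Step 1 — P * SFC * t = 9310.8 * 189.3 * 30 = 52876033.2 g
Step 2 — FC (tonnes) = 52876033.2 / 1,000,000 ≈ 52.876 tonnes (5 s.f.)

52.876 tonnes


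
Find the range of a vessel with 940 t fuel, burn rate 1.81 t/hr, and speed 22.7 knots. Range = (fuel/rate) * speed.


Formula: endurance = fuel / rate; range = endurance * speed
Step 1 — endurance = 940 / 1.81 = 519.337 hours
Step 2 — range = 519.337 * 22.7 ≈ 11789 nautical miles (5 s.f.)

11789 NM


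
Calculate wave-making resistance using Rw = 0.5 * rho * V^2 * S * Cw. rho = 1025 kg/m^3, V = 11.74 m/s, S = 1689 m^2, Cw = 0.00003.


Formula: Rw = 0.5 * rho * V^2 * S * Cw
Step 1 — V^2 = 11.74^2 = 137.8276
Step 2 — 0.5 * rho * V^2 = 0.5 * 1025 * 137.8276 = 70636.645
Step 3 — Rw = 70636.645 * 1689 * 0.00003 ≈ 3579.2 N (5 s.f.)

3579.2 N


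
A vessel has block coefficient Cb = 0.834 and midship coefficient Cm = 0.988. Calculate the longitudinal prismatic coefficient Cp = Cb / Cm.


Formula: Cp = Cb / Cm
Substituting: Cp = 0.834 / 0.988
Result: Cp ≈ 0.84413 (5 s.f.)

0.84413


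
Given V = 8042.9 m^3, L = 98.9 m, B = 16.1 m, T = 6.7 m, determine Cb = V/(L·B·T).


Formula: Cb = V / (L * B * T)
Step 1 — L * B * T = 98.9 * 16.1 * 6.7 = 10668.343 m^3
Step 2 — Cb = 8042.9 / 10668.343 ≈ 0.75390 (5 s.f.)

0.75390


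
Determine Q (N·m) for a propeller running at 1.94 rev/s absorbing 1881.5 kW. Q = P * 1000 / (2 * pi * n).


Formula: Q = P_W / (2 * pi * n)
Step 1 — P_W = 1881.5 kW * 1000 = 1881500.0 W
Step 2 — 2 * pi * n = 2 * pi * 1.94 = 12.189379
Step 3 — Q = 1881500.0 / 12.189379 ≈ 154360 N·m (5 s.f.)

154360 N·m


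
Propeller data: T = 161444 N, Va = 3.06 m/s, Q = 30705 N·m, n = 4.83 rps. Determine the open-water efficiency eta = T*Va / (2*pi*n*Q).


Formula: eta = T * Va / (2 * pi * n * Q)
Step 1 — numerator = T * Va = 161444 * 3.06 = 494018.64
Step 2 — 2 * pi * n = 2 * pi * 4.83 = 30.347785
Step 3 — denominator = 30.347785 * 30705 = 931828.74
Step 4 — eta = 494018.64 / 931828.74 ≈ 0.53016 (5 s.f.)

0.53016


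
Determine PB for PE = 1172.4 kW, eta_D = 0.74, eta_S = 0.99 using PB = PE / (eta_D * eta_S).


Formula: PB = PE / (eta_D * eta_S)
Step 1 — combined efficiency = eta_D * eta_S = 0.74 * 0.99 = 0.7326
Step 2 — PB = 1172.4 / 0.7326 ≈ 1600.3 kW (5 s.f.)

1600.3 kW


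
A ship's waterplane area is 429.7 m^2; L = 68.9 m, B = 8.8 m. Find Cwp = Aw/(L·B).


Formula: Cwp = Aw / (L * B)
Step 1 — L * B = 68.9 * 8.8 = 606.32 m^2
Step 2 — Cwp = 429.7 / 606.32 ≈ 0.70870 (5 s.f.)

0.70870


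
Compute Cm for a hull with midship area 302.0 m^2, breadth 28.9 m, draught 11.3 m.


Formula: Cm = Am / (B * T)
Step 1 — B * T = 28.9 * 11.3 = 326.57 m^2
Step 2 — Cm = 302.0 / 326.57 ≈ 0.92476 (5 s.f.)

0.92476


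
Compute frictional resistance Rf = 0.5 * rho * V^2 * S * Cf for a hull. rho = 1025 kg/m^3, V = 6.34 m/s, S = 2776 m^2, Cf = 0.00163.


Formula: Rf = 0.5 * rho * V^2 * S * Cf
Step 1 — V^2 = 6.34^2 = 40.1956
Step 2 — 0.5 * rho * V^2 = 0.5 * 1025 * 40.1956 = 20600.245
Step 3 — Rf = 20600.245 * 2776 * 0.00163 ≈ 93214 N (5 s.f.)

93214 N


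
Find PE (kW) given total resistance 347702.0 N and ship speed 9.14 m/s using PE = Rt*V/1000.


Formula: PE = Rt * V / 1000 (kW)
Step 1 — PE (W) = 347702.0 * 9.14 = 3177996.28 W
Step 2 — PE (kW) = 3177996.28 / 1000 ≈ 3178.0 kW (5 s.f.)

3178.0 kW


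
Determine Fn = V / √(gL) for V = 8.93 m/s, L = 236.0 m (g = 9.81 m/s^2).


Formula: Fn = V / sqrt(g * L)
Step 1 — g * L = 9.81 * 236.0 = 2315.16
Step 2 — sqrt(g * L) = sqrt(2315.16) = 48.11611
Step 3 — Fn = 8.93 / 48.11611 ≈ 0.18559 (5 s.f.)

0.18559


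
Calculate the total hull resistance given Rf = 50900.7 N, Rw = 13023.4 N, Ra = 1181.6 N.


Formula: Rt = Rf + Rw + Ra
Substituting: Rt = 50900.7 + 13023.4 + 1181.6
Result: Rt = 65105.7 N

65105.7 N


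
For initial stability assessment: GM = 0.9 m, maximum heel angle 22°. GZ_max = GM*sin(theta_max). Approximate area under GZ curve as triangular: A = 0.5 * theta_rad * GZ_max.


Formula: GZ_max = GM * sin(theta); Area = 0.5 * theta_rad * GZ_max
Step 1 — GZ_max = 0.9 * sin(22°) = 0.9 * 0.374607 = 0.337146 m
Step 2 — theta_rad = 22 * pi/180 = 0.383972 rad
Step 3 — Area = 0.5 * 0.383972 * 0.337146 ≈ 0.064727 m·rad (5 s.f.)

0.064727 m·rad


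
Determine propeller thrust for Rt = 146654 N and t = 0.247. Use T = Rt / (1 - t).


Formula: T = Rt / (1 - t)
Step 1 — (1 - t) = 1 - 0.247 = 0.753
Step 2 — T = 146654 / 0.753 ≈ 194760 N (5 s.f.)

194760 N


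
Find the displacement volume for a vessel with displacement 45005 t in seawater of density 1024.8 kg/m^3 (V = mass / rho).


Formula: V = mass / rho
Step 1 — convert tonnes to kg: 45005 t * 1000 = 45005000 kg
Step 2 — V = 45005000 / 1024.8 ≈ 43916 m^3 (5 s.f.)

43916 m^3


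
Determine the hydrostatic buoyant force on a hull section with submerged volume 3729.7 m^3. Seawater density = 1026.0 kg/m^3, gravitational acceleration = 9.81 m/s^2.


Formula: Fb = rho * g * V
Substituting: Fb = 1026.0 * 9.81 * 3729.7
Intermediate: 1026.0 * 9.81 = 10065.06
Result: Fb = 10065.06 * 3729.7 ≈ 37540000 N (5 s.f.)

37540000 N


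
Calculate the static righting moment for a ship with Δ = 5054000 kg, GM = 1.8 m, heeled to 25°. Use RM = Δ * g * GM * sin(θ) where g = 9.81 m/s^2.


Formula: GZ = GM * sin(theta); RM = disp * g * GZ
Step 1 — GZ = 1.8 * sin(25°) = 1.8 * 0.422618 = 0.760712 m
Step 2 — RM = 5054000 * 9.81 * 0.760712 ≈ 37716000 N·m (5 s.f.)

37716000 N·m


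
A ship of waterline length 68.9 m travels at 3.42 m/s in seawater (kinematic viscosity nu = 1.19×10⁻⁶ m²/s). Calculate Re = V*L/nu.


Formula: Re = V * L / nu
Step 1 — V * L = 3.42 * 68.9 = 235.638 m^2/s
Step 2 — Re = 235.638 / 1.19e-6 = 1.98e+08

1.98e+08


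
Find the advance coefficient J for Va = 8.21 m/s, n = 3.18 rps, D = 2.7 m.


Formula: J = Va / (n * D)
Step 1 — n * D = 3.18 * 2.7 = 8.586
Step 2 — J = 8.21 / 8.586 ≈ 0.95621 (5 s.f.)

0.95621


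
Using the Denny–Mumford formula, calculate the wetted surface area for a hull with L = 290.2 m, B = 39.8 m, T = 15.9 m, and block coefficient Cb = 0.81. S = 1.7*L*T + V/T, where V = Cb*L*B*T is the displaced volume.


Formula: S = 1.7*L*T + V/T with V = Cb*L*B*T, i.e. S = L * (1.7*T + Cb*B)
Step 1 — 1.7*T = 1.7 * 15.9 = 27.03 m
Step 2 — Cb*B = 0.81 * 39.8 = 32.238 m
Step 3 — 1.7*T + Cb*B = 27.03 + 32.238 = 59.268 m
Step 4 — S = 290.2 * 59.268 ≈ 17200 m^2 (5 s.f.)

17200 m^2


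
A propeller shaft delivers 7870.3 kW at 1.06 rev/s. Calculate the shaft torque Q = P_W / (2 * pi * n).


Formula: Q = P_W / (2 * pi * n)
Step 1 — P_W = 7870.3 kW * 1000 = 7870300.0 W
Step 2 — 2 * pi * n = 2 * pi * 1.06 = 6.660176
Step 3 — Q = 7870300.0 / 6.660176 ≈ 1181700 N·m (5 s.f.)

1181700 N·m


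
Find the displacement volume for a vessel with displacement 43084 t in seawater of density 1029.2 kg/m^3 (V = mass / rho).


Formula: V = mass / rho
Step 1 — convert tonnes to kg: 43084 t * 1000 = 43084000 kg
Step 2 — V = 43084000 / 1029.2 ≈ 41862 m^3 (5 s.f.)

41862 m^3


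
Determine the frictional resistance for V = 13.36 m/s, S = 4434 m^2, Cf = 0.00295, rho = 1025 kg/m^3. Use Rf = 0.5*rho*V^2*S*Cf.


Formula: Rf = 0.5 * rho * V^2 * S * Cf
Step 1 — V^2 = 13.36^2 = 178.4896
Step 2 — 0.5 * rho * V^2 = 0.5 * 1025 * 178.4896 = 91475.92
Step 3 — Rf = 91475.92 * 4434 * 0.00295 ≈ 1196500 N (5 s.f.)

1196500 N


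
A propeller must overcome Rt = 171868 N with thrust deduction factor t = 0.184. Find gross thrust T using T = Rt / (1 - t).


Formula: T = Rt / (1 - t)
Step 1 — (1 - t) = 1 - 0.184 = 0.816
Step 2 — T = 171868 / 0.816 ≈ 210620 N (5 s.f.)

210620 N


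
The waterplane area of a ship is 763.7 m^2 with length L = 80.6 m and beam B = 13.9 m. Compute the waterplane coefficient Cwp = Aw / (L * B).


Formula: Cwp = Aw / (L * B)
Step 1 — L * B = 80.6 * 13.9 = 1120.34 m^2
Step 2 — Cwp = 763.7 / 1120.34 ≈ 0.68167 (5 s.f.)

0.68167


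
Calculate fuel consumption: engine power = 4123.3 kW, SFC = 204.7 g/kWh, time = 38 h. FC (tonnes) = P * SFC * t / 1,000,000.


Formula: FC (tonnes) = P * SFC * t / 1,000,000
Step 1 — P * SFC * t = 4123.3 * 204.7 * 38 = 32073501.38 g
Step 2 — FC (tonnes) = 32073501.38 / 1,000,000 ≈ 32.074 tonnes (5 s.f.)

32.074 tonnes


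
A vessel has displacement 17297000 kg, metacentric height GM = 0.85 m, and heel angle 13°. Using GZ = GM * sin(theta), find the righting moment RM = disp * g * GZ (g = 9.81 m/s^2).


Formula: GZ = GM * sin(theta); RM = disp * g * GZ
Step 1 — GZ = 0.85 * sin(13°) = 0.85 * 0.224951 = 0.191208 m
Step 2 — RM = 17297000 * 9.81 * 0.191208 ≈ 32445000 N·m (5 s.f.)

32445000 N·m


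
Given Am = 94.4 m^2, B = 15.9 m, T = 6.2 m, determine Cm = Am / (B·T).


Formula: Cm = Am / (B * T)
Step 1 — B * T = 15.9 * 6.2 = 98.58 m^2
Step 2 — Cm = 94.4 / 98.58 ≈ 0.95760 (5 s.f.)

0.95760


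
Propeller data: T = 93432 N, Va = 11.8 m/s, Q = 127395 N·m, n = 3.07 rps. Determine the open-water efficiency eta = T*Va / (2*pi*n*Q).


Formula: eta = T * Va / (2 * pi * n * Q)
Step 1 — numerator = T * Va = 93432 * 11.8 = 1102497.6
Step 2 — 2 * pi * n = 2 * pi * 3.07 = 19.289379
Step 3 — denominator = 19.289379 * 127395 = 2457370.44
Step 4 — eta = 1102497.6 / 2457370.44 ≈ 0.44865 (5 s.f.)

0.44865


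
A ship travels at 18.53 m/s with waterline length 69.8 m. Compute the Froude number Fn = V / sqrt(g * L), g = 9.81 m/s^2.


Formula: Fn = V / sqrt(g * L)
Step 1 — g * L = 9.81 * 69.8 = 684.738
Step 2 — sqrt(g * L) = sqrt(684.738) = 26.167499
Step 3 — Fn = 18.53 / 26.167499 ≈ 0.70813 (5 s.f.)

0.70813


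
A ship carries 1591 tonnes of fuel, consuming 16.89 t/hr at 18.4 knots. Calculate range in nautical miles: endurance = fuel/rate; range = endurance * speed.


Formula: endurance = fuel / rate; range = endurance * speed
Step 1 — endurance = 1591 / 16.89 = 94.1978 hours
Step 2 — range = 94.1978 * 18.4 ≈ 1733.2 nautical miles (5 s.f.)

1733.2 NM


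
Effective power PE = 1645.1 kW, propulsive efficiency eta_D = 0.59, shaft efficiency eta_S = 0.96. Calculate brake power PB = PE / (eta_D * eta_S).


Formula: PB = PE / (eta_D * eta_S)
Step 1 — combined efficiency = eta_D * eta_S = 0.59 * 0.96 = 0.5664
Step 2 — PB = 1645.1 / 0.5664 ≈ 2904.5 kW (5 s.f.)

2904.5 kW


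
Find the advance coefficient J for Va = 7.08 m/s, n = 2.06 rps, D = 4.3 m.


Formula: J = Va / (n * D)
Step 1 — n * D = 2.06 * 4.3 = 8.858
Step 2 — J = 7.08 / 8.858 ≈ 0.79928 (5 s.f.)

0.79928


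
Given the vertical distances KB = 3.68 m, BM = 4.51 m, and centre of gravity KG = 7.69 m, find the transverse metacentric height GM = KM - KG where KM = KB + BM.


Formula: GM = KB + BM - KG
Step 1 — KM = KB + BM = 3.68 + 4.51 = 8.19 m
Step 2 — GM = KM - KG = 8.19 - 7.69 = 0.5 m

0.5 m


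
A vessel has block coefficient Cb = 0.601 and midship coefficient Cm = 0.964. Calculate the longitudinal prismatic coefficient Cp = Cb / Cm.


Formula: Cp = Cb / Cm
Substituting: Cp = 0.601 / 0.964
Result: Cp ≈ 0.62344 (5 s.f.)

0.62344


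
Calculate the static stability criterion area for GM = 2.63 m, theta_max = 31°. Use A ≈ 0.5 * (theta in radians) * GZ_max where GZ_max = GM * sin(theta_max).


Formula: GZ_max = GM * sin(theta); Area = 0.5 * theta_rad * GZ_max
Step 1 — GZ_max = 2.63 * sin(31°) = 2.63 * 0.515038 = 1.35455 m
Step 2 — theta_rad = 31 * pi/180 = 0.541052 rad
Step 3 — Area = 0.5 * 0.541052 * 1.35455 ≈ 0.36644 m·rad (5 s.f.)

0.36644 m·rad


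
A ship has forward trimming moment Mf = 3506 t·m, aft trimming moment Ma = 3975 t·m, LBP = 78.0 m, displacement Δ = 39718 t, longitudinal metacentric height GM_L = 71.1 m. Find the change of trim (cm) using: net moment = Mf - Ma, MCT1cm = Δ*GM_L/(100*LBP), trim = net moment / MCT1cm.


Formula: net trimming moment = Mf - Ma; MCT1cm = Δ*GM_L/(100*LBP); trim = net moment / MCT1cm
Step 1 — net trimming moment = 3506 - 3975 = -469 t·m
Step 2 — MCT1cm = 39718 * 71.1 / (100 * 78.0) = 362.0448 t·m/cm
Step 3 — trim = -469 / 362.0448 ≈ -1.2954 cm (5 s.f.)

-1.2954 cm


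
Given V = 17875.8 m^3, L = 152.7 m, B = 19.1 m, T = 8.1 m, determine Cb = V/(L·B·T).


Formula: Cb = V / (L * B * T)
Step 1 — L * B * T = 152.7 * 19.1 * 8.1 = 23624.217 m^3
Step 2 — Cb = 17875.8 / 23624.217 ≈ 0.75667 (5 s.f.)

0.75667


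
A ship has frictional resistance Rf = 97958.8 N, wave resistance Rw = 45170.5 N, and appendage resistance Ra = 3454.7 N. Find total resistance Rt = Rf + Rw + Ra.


Formula: Rt = Rf + Rw + Ra
Substituting: Rt = 97958.8 + 45170.5 + 3454.7
Result: Rt = 146584.0 N

146584.0 N


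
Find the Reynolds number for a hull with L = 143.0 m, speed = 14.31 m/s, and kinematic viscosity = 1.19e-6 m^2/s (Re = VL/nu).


Formula: Re = V * L / nu
Step 1 — V * L = 14.31 * 143.0 = 2046.33 m^2/s
Step 2 — Re = 2046.33 / 1.19e-6 = 1.72e+09

1.72e+09


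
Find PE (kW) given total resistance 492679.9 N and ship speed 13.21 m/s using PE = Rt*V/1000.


Formula: PE = Rt * V / 1000 (kW)
Step 1 — PE (W) = 492679.9 * 13.21 = 6508301.479 W
Step 2 — PE (kW) = 6508301.479 / 1000 ≈ 6508.3 kW (5 s.f.)

6508.3 kW


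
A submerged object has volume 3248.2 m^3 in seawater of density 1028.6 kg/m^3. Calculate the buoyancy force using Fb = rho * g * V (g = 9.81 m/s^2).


Formula: Fb = rho * g * V
Substituting: Fb = 1028.6 * 9.81 * 3248.2
Intermediate: 1028.6 * 9.81 = 10090.566
Result: Fb = 10090.566 * 3248.2 ≈ 32776000 N (5 s.f.)

32776000 N


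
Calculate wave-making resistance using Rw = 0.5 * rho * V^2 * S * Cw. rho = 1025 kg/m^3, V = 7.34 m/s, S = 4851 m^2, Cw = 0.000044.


Formula: Rw = 0.5 * rho * V^2 * S * Cw
Step 1 — V^2 = 7.34^2 = 53.8756
Step 2 — 0.5 * rho * V^2 = 0.5 * 1025 * 53.8756 = 27611.245
Step 3 — Rw = 27611.245 * 4851 * 0.000044 ≈ 5893.5 N (5 s.f.)

5893.5 N


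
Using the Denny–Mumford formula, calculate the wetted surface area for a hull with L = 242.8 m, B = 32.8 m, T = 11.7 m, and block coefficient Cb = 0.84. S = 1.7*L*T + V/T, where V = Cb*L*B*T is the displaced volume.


Formula: S = 1.7*L*T + V/T with V = Cb*L*B*T, i.e. S = L * (1.7*T + Cb*B)
Step 1 — 1.7*T = 1.7 * 11.7 = 19.89 m
Step 2 — Cb*B = 0.84 * 32.8 = 27.552 m
Step 3 — 1.7*T + Cb*B = 19.89 + 27.552 = 47.442 m
Step 4 — S = 242.8 * 47.442 ≈ 11519 m^2 (5 s.f.)

11519 m^2


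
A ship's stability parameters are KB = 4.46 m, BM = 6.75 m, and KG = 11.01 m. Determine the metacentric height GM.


Formula: GM = KB + BM - KG
Step 1 — KM = KB + BM = 4.46 + 6.75 = 11.21 m
Step 2 — GM = KM - KG = 11.21 - 11.01 = 0.2 m

0.2 m


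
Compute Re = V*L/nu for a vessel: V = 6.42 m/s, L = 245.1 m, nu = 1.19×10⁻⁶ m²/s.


Formula: Re = V * L / nu
Step 1 — V * L = 6.42 * 245.1 = 1573.542 m^2/s
Step 2 — Re = 1573.542 / 1.19e-6 = 1.32e+09

1.32e+09


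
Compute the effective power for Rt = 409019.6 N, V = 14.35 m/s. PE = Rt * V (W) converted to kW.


Formula: PE = Rt * V / 1000 (kW)
Step 1 — PE (W) = 409019.6 * 14.35 = 5869431.26 W
Step 2 — PE (kW) = 5869431.26 / 1000 ≈ 5869.4 kW (5 s.f.)

5869.4 kW


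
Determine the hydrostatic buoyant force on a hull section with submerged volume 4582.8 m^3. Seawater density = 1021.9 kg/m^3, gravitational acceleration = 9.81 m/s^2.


Formula: Fb = rho * g * V
Substituting: Fb = 1021.9 * 9.81 * 4582.8
Intermediate: 1021.9 * 9.81 = 10024.839
Result: Fb = 10024.839 * 4582.8 ≈ 45942000 N (5 s.f.)

45942000 N


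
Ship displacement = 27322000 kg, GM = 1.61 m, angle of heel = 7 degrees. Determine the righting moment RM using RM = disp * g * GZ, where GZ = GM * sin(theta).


Formula: GZ = GM * sin(theta); RM = disp * g * GZ
Step 1 — GZ = 1.61 * sin(7°) = 1.61 * 0.121869 = 0.196209 m
Step 2 — RM = 27322000 * 9.81 * 0.196209 ≈ 52590000 N·m (5 s.f.)

52590000 N·m


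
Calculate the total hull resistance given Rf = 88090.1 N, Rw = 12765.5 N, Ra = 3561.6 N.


Formula: Rt = Rf + Rw + Ra
Substituting: Rt = 88090.1 + 12765.5 + 3561.6
Result: Rt = 104417.2 N

104417.2 N


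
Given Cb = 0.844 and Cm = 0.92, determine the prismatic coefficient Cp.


Formula: Cp = Cb / Cm
Substituting: Cp = 0.844 / 0.92
Result: Cp ≈ 0.91739 (5 s.f.)

0.91739


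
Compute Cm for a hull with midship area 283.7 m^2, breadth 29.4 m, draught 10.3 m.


Formula: Cm = Am / (B * T)
Step 1 — B * T = 29.4 * 10.3 = 302.82 m^2
Step 2 — Cm = 283.7 / 302.82 ≈ 0.93686 (5 s.f.)

0.93686


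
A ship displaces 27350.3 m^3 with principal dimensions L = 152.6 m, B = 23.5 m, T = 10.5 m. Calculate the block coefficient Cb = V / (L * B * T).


Formula: Cb = V / (L * B * T)
Step 1 — L * B * T = 152.6 * 23.5 * 10.5 = 37654.05 m^3
Step 2 — Cb = 27350.3 / 37654.05 ≈ 0.72636 (5 s.f.)

0.72636


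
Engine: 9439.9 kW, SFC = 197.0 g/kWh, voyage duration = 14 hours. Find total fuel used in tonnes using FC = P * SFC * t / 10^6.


Formula: FC (tonnes) = P * SFC * t / 1,000,000
Step 1 — P * SFC * t = 9439.9 * 197.0 * 14 = 26035244.2 g
Step 2 — FC (tonnes) = 26035244.2 / 1,000,000 ≈ 26.035 tonnes (5 s.f.)

26.035 tonnes


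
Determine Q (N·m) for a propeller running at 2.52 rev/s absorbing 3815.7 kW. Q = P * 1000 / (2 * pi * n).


Formula: Q = P_W / (2 * pi * n)
Step 1 — P_W = 3815.7 kW * 1000 = 3815700.0 W
Step 2 — 2 * pi * n = 2 * pi * 2.52 = 15.833627
Step 3 — Q = 3815700.0 / 15.833627 ≈ 240990 N·m (5 s.f.)

240990 N·m


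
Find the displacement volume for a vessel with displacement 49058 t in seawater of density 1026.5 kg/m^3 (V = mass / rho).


Formula: V = mass / rho
Step 1 — convert tonnes to kg: 49058 t * 1000 = 49058000 kg
Step 2 — V = 49058000 / 1026.5 ≈ 47792 m^3 (5 s.f.)

47792 m^3


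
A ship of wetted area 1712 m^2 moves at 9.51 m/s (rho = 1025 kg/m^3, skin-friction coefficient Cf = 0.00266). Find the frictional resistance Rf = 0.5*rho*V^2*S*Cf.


Formula: Rf = 0.5 * rho * V^2 * S * Cf
Step 1 — V^2 = 9.51^2 = 90.4401
Step 2 — 0.5 * rho * V^2 = 0.5 * 1025 * 90.4401 = 46350.55125
Step 3 — Rf = 46350.55125 * 1712 * 0.00266 ≈ 211080 N (5 s.f.)

211080 N


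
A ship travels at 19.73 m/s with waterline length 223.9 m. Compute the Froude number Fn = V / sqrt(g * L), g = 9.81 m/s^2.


Formula: Fn = V / sqrt(g * L)
Step 1 — g * L = 9.81 * 223.9 = 2196.459
Step 2 — sqrt(g * L) = sqrt(2196.459) = 46.866395
Step 3 — Fn = 19.73 / 46.866395 ≈ 0.42098 (5 s.f.)

0.42098


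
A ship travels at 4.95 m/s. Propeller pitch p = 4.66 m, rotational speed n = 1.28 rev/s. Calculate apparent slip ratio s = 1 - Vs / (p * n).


Formula: s = 1 - Vs / (p * n)
Step 1 — p * n = 4.66 * 1.28 = 5.9648
Step 2 — Vs / (p*n) = 4.95 / 5.9648 = 0.829869 (6 d.p.)
Step 3 — s = 1 - 0.829869 = 0.170131

0.170131


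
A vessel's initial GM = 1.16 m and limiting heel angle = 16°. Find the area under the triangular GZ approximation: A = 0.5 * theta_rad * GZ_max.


Formula: GZ_max = GM * sin(theta); Area = 0.5 * theta_rad * GZ_max
Step 1 — GZ_max = 1.16 * sin(16°) = 1.16 * 0.275637 = 0.319739 m
Step 2 — theta_rad = 16 * pi/180 = 0.279253 rad
Step 3 — Area = 0.5 * 0.279253 * 0.319739 ≈ 0.044644 m·rad (5 s.f.)

0.044644 m·rad


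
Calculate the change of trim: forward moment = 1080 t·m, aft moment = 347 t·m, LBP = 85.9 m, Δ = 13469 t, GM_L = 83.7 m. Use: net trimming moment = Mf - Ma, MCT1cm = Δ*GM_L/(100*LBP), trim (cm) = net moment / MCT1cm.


Formula: net trimming moment = Mf - Ma; MCT1cm = Δ*GM_L/(100*LBP); trim = net moment / MCT1cm
Step 1 — net trimming moment = 1080 - 347 = 733 t·m
Step 2 — MCT1cm = 13469 * 83.7 / (100 * 85.9) = 131.2404 t·m/cm
Step 3 — trim = 733 / 131.2404 ≈ 5.5852 cm (5 s.f.)

5.5852 cm


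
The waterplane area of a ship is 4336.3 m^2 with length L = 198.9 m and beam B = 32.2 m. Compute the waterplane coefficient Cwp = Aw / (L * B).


Formula: Cwp = Aw / (L * B)
Step 1 — L * B = 198.9 * 32.2 = 6404.58 m^2
Step 2 — Cwp = 4336.3 / 6404.58 ≈ 0.67706 (5 s.f.)

0.67706


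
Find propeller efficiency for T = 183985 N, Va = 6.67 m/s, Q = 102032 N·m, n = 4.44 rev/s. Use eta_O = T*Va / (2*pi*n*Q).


Formula: eta = T * Va / (2 * pi * n * Q)
Step 1 — numerator = T * Va = 183985 * 6.67 = 1227179.95
Step 2 — 2 * pi * n = 2 * pi * 4.44 = 27.897343
Step 3 — denominator = 27.897343 * 102032 = 2846421.7
Step 4 — eta = 1227179.95 / 2846421.7 ≈ 0.43113 (5 s.f.)

0.43113


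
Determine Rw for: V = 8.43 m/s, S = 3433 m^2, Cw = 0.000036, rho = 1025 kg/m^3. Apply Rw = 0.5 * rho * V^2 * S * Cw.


Formula: Rw = 0.5 * rho * V^2 * S * Cw
Step 1 — V^2 = 8.43^2 = 71.0649
Step 2 — 0.5 * rho * V^2 = 0.5 * 1025 * 71.0649 = 36420.76125
Step 3 — Rw = 36420.76125 * 3433 * 0.000036 ≈ 4501.2 N (5 s.f.)

4501.2 N


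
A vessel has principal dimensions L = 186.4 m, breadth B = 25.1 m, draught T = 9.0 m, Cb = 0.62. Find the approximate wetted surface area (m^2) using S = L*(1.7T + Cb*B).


Formula: S = 1.7*L*T + V/T with V = Cb*L*B*T, i.e. S = L * (1.7*T + Cb*B)
Step 1 — 1.7*T = 1.7 * 9.0 = 15.3 m
Step 2 — Cb*B = 0.62 * 25.1 = 15.562 m
Step 3 — 1.7*T + Cb*B = 15.3 + 15.562 = 30.862 m
Step 4 — S = 186.4 * 30.862 ≈ 5752.7 m^2 (5 s.f.)

5752.7 m^2


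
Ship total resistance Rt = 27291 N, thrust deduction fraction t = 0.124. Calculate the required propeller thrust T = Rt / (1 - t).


Formula: T = Rt / (1 - t)
Step 1 — (1 - t) = 1 - 0.124 = 0.876
Step 2 — T = 27291 / 0.876 ≈ 31154 N (5 s.f.)

31154 N


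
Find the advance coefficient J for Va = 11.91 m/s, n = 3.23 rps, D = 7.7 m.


Formula: J = Va / (n * D)
Step 1 — n * D = 3.23 * 7.7 = 24.871
Step 2 — J = 11.91 / 24.871 ≈ 0.47887 (5 s.f.)

0.47887


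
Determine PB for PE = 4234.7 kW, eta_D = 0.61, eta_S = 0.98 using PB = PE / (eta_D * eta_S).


Formula: PB = PE / (eta_D * eta_S)
Step 1 — combined efficiency = eta_D * eta_S = 0.61 * 0.98 = 0.5978
Step 2 — PB = 4234.7 / 0.5978 ≈ 7083.8 kW (5 s.f.)

7083.8 kW


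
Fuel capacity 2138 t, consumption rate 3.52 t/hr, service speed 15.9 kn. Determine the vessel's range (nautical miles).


Formula: endurance = fuel / rate; range = endurance * speed
Step 1 — endurance = 2138 / 3.52 = 607.3864 hours
Step 2 — range = 607.3864 * 15.9 ≈ 9657.4 nautical miles (5 s.f.)

9657.4 NM


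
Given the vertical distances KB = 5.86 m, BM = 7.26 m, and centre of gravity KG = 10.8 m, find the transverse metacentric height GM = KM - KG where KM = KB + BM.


Formula: GM = KB + BM - KG
Step 1 — KM = KB + BM = 5.86 + 7.26 = 13.12 m
Step 2 — GM = KM - KG = 13.12 - 10.8 = 2.32 m

2.32 m


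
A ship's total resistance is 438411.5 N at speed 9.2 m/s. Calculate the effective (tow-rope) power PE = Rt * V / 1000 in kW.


Formula: PE = Rt * V / 1000 (kW)
Step 1 — PE (W) = 438411.5 * 9.2 = 4033385.8 W
Step 2 — PE (kW) = 4033385.8 / 1000 ≈ 4033.4 kW (5 s.f.)

4033.4 kW


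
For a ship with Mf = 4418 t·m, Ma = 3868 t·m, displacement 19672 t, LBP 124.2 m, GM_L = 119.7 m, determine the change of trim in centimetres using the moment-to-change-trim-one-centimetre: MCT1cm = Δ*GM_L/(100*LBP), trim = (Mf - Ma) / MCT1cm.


Formula: net trimming moment = Mf - Ma; MCT1cm = Δ*GM_L/(100*LBP); trim = net moment / MCT1cm
Step 1 — net trimming moment = 4418 - 3868 = 550 t·m
Step 2 — MCT1cm = 19672 * 119.7 / (100 * 124.2) = 189.5925 t·m/cm
Step 3 — trim = 550 / 189.5925 ≈ 2.9010 cm (5 s.f.)

2.9010 cm


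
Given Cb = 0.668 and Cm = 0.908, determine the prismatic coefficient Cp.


Formula: Cp = Cb / Cm
Substituting: Cp = 0.668 / 0.908
Result: Cp ≈ 0.73568 (5 s.f.)

0.73568


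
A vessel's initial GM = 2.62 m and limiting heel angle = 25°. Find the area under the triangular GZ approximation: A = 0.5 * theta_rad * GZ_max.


Formula: GZ_max = GM * sin(theta); Area = 0.5 * theta_rad * GZ_max
Step 1 — GZ_max = 2.62 * sin(25°) = 2.62 * 0.422618 = 1.107259 m
Step 2 — theta_rad = 25 * pi/180 = 0.436332 rad
Step 3 — Area = 0.5 * 0.436332 * 1.107259 ≈ 0.24157 m·rad (5 s.f.)

0.24157 m·rad


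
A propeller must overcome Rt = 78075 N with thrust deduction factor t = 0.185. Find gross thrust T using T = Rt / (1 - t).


Formula: T = Rt / (1 - t)
Step 1 — (1 - t) = 1 - 0.185 = 0.815
Step 2 — T = 78075 / 0.815 ≈ 95798 N (5 s.f.)

95798 N


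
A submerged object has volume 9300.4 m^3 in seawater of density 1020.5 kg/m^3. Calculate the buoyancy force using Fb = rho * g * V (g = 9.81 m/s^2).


Formula: Fb = rho * g * V
Substituting: Fb = 1020.5 * 9.81 * 9300.4
Intermediate: 1020.5 * 9.81 = 10011.105
Result: Fb = 10011.105 * 9300.4 ≈ 93107000 N (5 s.f.)

93107000 N


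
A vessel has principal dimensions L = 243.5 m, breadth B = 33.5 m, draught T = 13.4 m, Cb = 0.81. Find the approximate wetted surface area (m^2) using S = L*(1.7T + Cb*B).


Formula: S = 1.7*L*T + V/T with V = Cb*L*B*T, i.e. S = L * (1.7*T + Cb*B)
Step 1 — 1.7*T = 1.7 * 13.4 = 22.78 m
Step 2 — Cb*B = 0.81 * 33.5 = 27.135 m
Step 3 — 1.7*T + Cb*B = 22.78 + 27.135 = 49.915 m
Step 4 — S = 243.5 * 49.915 ≈ 12154 m^2 (5 s.f.)

12154 m^2


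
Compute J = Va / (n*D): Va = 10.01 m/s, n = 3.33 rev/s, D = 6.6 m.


Formula: J = Va / (n * D)
Step 1 — n * D = 3.33 * 6.6 = 21.978
Step 2 — J = 10.01 / 21.978 ≈ 0.45546 (5 s.f.)

0.45546


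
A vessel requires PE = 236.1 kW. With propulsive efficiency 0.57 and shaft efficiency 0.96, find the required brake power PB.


Formula: PB = PE / (eta_D * eta_S)
Step 1 — combined efficiency = eta_D * eta_S = 0.57 * 0.96 = 0.5472
Step 2 — PB = 236.1 / 0.5472 ≈ 431.47 kW (5 s.f.)

431.47 kW


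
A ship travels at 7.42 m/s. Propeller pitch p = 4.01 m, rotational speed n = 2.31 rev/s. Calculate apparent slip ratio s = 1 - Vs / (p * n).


Formula: s = 1 - Vs / (p * n)
Step 1 — p * n = 4.01 * 2.31 = 9.2631
Step 2 — Vs / (p*n) = 7.42 / 9.2631 = 0.801028 (6 d.p.)
Step 3 — s = 1 - 0.801028 = 0.198972

0.198972


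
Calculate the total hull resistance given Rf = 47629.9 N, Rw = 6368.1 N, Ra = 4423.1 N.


Formula: Rt = Rf + Rw + Ra
Substituting: Rt = 47629.9 + 6368.1 + 4423.1
Result: Rt = 58421.1 N

58421.1 N


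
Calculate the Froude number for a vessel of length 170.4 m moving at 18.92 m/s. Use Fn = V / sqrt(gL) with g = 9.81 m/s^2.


Formula: Fn = V / sqrt(g * L)
Step 1 — g * L = 9.81 * 170.4 = 1671.624
Step 2 — sqrt(g * L) = sqrt(1671.624) = 40.885499
Step 3 — Fn = 18.92 / 40.885499 ≈ 0.46276 (5 s.f.)

0.46276


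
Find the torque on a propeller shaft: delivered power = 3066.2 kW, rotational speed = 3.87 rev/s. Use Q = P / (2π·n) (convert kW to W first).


Formula: Q = P_W / (2 * pi * n)
Step 1 — P_W = 3066.2 kW * 1000 = 3066200.0 W
Step 2 — 2 * pi * n = 2 * pi * 3.87 = 24.315927
Step 3 — Q = 3066200.0 / 24.315927 ≈ 126100 N·m (5 s.f.)

126100 N·m


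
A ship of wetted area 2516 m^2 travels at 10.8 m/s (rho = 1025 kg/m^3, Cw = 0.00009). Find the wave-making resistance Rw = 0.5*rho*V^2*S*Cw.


Formula: Rw = 0.5 * rho * V^2 * S * Cw
Step 1 — V^2 = 10.8^2 = 116.64
Step 2 — 0.5 * rho * V^2 = 0.5 * 1025 * 116.64 = 59778.0
Step 3 — Rw = 59778.0 * 2516 * 0.00009 ≈ 13536 N (5 s.f.)

13536 N


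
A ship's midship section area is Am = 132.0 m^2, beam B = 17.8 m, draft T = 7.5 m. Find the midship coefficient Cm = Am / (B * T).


Formula: Cm = Am / (B * T)
Step 1 — B * T = 17.8 * 7.5 = 133.5 m^2
Step 2 — Cm = 132.0 / 133.5 ≈ 0.98876 (5 s.f.)

0.98876


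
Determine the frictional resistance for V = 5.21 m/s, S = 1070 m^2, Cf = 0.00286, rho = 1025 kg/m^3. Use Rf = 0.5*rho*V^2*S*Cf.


Formula: Rf = 0.5 * rho * V^2 * S * Cf
Step 1 — V^2 = 5.21^2 = 27.1441
Step 2 — 0.5 * rho * V^2 = 0.5 * 1025 * 27.1441 = 13911.35125
Step 3 — Rf = 13911.35125 * 1070 * 0.00286 ≈ 42572 N (5 s.f.)

42572 N


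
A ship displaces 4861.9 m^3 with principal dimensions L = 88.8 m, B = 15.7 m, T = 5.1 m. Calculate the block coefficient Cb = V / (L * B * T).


Formula: Cb = V / (L * B * T)
Step 1 — L * B * T = 88.8 * 15.7 * 5.1 = 7110.216 m^3
Step 2 — Cb = 4861.9 / 7110.216 ≈ 0.68379 (5 s.f.)

0.68379


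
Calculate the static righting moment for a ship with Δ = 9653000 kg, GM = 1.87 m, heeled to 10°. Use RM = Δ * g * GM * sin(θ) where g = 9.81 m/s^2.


Formula: GZ = GM * sin(theta); RM = disp * g * GZ
Step 1 — GZ = 1.87 * sin(10°) = 1.87 * 0.173648 = 0.324722 m
Step 2 — RM = 9653000 * 9.81 * 0.324722 ≈ 30750000 N·m (5 s.f.)

30750000 N·m


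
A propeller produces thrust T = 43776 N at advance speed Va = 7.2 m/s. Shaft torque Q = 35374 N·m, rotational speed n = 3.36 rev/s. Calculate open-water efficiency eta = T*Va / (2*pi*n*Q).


Formula: eta = T * Va / (2 * pi * n * Q)
Step 1 — numerator = T * Va = 43776 * 7.2 = 315187.2
Step 2 — 2 * pi * n = 2 * pi * 3.36 = 21.111503
Step 3 — denominator = 21.111503 * 35374 = 746798.31
Step 4 — eta = 315187.2 / 746798.31 ≈ 0.42205 (5 s.f.)

0.42205


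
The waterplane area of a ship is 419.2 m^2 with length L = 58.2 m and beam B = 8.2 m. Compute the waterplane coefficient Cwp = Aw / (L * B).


Formula: Cwp = Aw / (L * B)
Step 1 — L * B = 58.2 * 8.2 = 477.24 m^2
Step 2 — Cwp = 419.2 / 477.24 ≈ 0.87838 (5 s.f.)

0.87838


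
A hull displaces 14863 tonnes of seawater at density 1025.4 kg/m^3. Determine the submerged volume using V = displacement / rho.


Formula: V = mass / rho
Step 1 — convert tonnes to kg: 14863 t * 1000 = 14863000 kg
Step 2 — V = 14863000 / 1025.4 ≈ 14495 m^3 (5 s.f.)

14495 m^3


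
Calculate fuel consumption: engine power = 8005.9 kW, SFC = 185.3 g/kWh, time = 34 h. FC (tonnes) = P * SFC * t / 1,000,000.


Formula: FC (tonnes) = P * SFC * t / 1,000,000
Step 1 — P * SFC * t = 8005.9 * 185.3 * 34 = 50438771.18 g
Step 2 — FC (tonnes) = 50438771.18 / 1,000,000 ≈ 50.439 tonnes (5 s.f.)

50.439 tonnes


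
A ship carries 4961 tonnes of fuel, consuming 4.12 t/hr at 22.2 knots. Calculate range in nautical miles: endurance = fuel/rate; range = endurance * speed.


Formula: endurance = fuel / rate; range = endurance * speed
Step 1 — endurance = 4961 / 4.12 = 1204.1262 hours
Step 2 — range = 1204.1262 * 22.2 ≈ 26732 nautical miles (5 s.f.)

26732 NM


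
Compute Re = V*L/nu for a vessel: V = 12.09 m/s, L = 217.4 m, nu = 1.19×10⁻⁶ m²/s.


Formula: Re = V * L / nu
Step 1 — V * L = 12.09 * 217.4 = 2628.366 m^2/s
Step 2 — Re = 2628.366 / 1.19e-6 = 2.21e+09

2.21e+09


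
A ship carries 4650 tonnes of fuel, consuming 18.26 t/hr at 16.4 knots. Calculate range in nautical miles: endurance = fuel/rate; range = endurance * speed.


Formula: endurance = fuel / rate; range = endurance * speed
Step 1 — endurance = 4650 / 18.26 = 254.655 hours
Step 2 — range = 254.655 * 16.4 ≈ 4176.3 nautical miles (5 s.f.)

4176.3 NM


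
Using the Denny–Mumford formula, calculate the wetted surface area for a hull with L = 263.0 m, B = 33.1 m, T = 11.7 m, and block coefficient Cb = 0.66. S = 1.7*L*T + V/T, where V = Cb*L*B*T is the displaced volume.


Formula: S = 1.7*L*T + V/T with V = Cb*L*B*T, i.e. S = L * (1.7*T + Cb*B)
Step 1 — 1.7*T = 1.7 * 11.7 = 19.89 m
Step 2 — Cb*B = 0.66 * 33.1 = 21.846 m
Step 3 — 1.7*T + Cb*B = 19.89 + 21.846 = 41.736 m
Step 4 — S = 263.0 * 41.736 ≈ 10977 m^2 (5 s.f.)

10977 m^2


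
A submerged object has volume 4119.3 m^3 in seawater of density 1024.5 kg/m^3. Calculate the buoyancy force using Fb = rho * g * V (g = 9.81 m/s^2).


Formula: Fb = rho * g * V
Substituting: Fb = 1024.5 * 9.81 * 4119.3
Intermediate: 1024.5 * 9.81 = 10050.345
Result: Fb = 10050.345 * 4119.3 ≈ 41400000 N (5 s.f.)

41400000 N


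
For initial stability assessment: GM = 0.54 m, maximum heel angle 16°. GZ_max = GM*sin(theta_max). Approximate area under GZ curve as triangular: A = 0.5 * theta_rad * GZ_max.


Formula: GZ_max = GM * sin(theta); Area = 0.5 * theta_rad * GZ_max
Step 1 — GZ_max = 0.54 * sin(16°) = 0.54 * 0.275637 = 0.148844 m
Step 2 — theta_rad = 16 * pi/180 = 0.279253 rad
Step 3 — Area = 0.5 * 0.279253 * 0.148844 ≈ 0.020783 m·rad (5 s.f.)

0.020783 m·rad


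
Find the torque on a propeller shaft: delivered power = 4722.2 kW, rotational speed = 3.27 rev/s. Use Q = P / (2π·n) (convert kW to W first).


Formula: Q = P_W / (2 * pi * n)
Step 1 — P_W = 4722.2 kW * 1000 = 4722200.0 W
Step 2 — 2 * pi * n = 2 * pi * 3.27 = 20.546016
Step 3 — Q = 4722200.0 / 20.546016 ≈ 229840 N·m (5 s.f.)

229840 N·m


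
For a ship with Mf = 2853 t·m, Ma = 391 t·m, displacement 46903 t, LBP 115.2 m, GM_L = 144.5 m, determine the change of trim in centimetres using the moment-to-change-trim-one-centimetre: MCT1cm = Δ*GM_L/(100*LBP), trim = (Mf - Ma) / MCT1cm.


Formula: net trimming moment = Mf - Ma; MCT1cm = Δ*GM_L/(100*LBP); trim = net moment / MCT1cm
Step 1 — net trimming moment = 2853 - 391 = 2462 t·m
Step 2 — MCT1cm = 46903 * 144.5 / (100 * 115.2) = 588.3232 t·m/cm
Step 3 — trim = 2462 / 588.3232 ≈ 4.1848 cm (5 s.f.)

4.1848 cm


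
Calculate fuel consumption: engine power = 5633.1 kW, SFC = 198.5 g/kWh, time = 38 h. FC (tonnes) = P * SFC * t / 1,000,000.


Formula: FC (tonnes) = P * SFC * t / 1,000,000
Step 1 — P * SFC * t = 5633.1 * 198.5 * 38 = 42490473.3 g
Step 2 — FC (tonnes) = 42490473.3 / 1,000,000 ≈ 42.490 tonnes (5 s.f.)

42.490 tonnes


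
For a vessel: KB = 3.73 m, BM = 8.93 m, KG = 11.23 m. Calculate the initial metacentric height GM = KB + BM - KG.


Formula: GM = KB + BM - KG
Step 1 — KM = KB + BM = 3.73 + 8.93 = 12.66 m
Step 2 — GM = KM - KG = 12.66 - 11.23 = 1.43 m

1.43 m


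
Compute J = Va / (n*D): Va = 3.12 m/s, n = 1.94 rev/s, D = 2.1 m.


Formula: J = Va / (n * D)
Step 1 — n * D = 1.94 * 2.1 = 4.074
Step 2 — J = 3.12 / 4.074 ≈ 0.76583 (5 s.f.)

0.76583


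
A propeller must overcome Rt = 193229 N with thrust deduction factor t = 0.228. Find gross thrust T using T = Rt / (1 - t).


Formula: T = Rt / (1 - t)
Step 1 — (1 - t) = 1 - 0.228 = 0.772
Step 2 — T = 193229 / 0.772 ≈ 250300 N (5 s.f.)

250300 N


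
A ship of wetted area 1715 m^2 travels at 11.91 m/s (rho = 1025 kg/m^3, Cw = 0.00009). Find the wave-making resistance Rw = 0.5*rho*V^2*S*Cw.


Formula: Rw = 0.5 * rho * V^2 * S * Cw
Step 1 — V^2 = 11.91^2 = 141.8481
Step 2 — 0.5 * rho * V^2 = 0.5 * 1025 * 141.8481 = 72697.15125
Step 3 — Rw = 72697.15125 * 1715 * 0.00009 ≈ 11221 N (5 s.f.)

11221 N


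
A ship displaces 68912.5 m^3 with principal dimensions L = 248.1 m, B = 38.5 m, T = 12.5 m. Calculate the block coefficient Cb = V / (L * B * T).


Formula: Cb = V / (L * B * T)
Step 1 — L * B * T = 248.1 * 38.5 * 12.5 = 119398.125 m^3
Step 2 — Cb = 68912.5 / 119398.125 ≈ 0.57717 (5 s.f.)

0.57717


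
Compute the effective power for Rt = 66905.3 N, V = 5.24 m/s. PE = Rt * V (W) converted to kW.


Formula: PE = Rt * V / 1000 (kW)
Step 1 — PE (W) = 66905.3 * 5.24 = 350583.772 W
Step 2 — PE (kW) = 350583.772 / 1000 ≈ 350.58 kW (5 s.f.)

350.58 kW


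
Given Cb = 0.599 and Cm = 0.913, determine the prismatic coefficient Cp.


Formula: Cp = Cb / Cm
Substituting: Cp = 0.599 / 0.913
Result: Cp ≈ 0.65608 (5 s.f.)

0.65608


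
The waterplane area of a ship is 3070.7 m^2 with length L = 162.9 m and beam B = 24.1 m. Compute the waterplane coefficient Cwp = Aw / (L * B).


Formula: Cwp = Aw / (L * B)
Step 1 — L * B = 162.9 * 24.1 = 3925.89 m^2
Step 2 — Cwp = 3070.7 / 3925.89 ≈ 0.78217 (5 s.f.)

0.78217


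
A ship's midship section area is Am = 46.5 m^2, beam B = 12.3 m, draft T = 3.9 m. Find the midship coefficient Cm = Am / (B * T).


Formula: Cm = Am / (B * T)
Step 1 — B * T = 12.3 * 3.9 = 47.97 m^2
Step 2 — Cm = 46.5 / 47.97 ≈ 0.96936 (5 s.f.)

0.96936


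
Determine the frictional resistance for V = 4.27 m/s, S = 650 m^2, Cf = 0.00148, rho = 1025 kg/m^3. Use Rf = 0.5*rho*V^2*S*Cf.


Formula: Rf = 0.5 * rho * V^2 * S * Cf
Step 1 — V^2 = 4.27^2 = 18.2329
Step 2 — 0.5 * rho * V^2 = 0.5 * 1025 * 18.2329 = 9344.36125
Step 3 — Rf = 9344.36125 * 650 * 0.00148 ≈ 8989.3 N (5 s.f.)

8989.3 N


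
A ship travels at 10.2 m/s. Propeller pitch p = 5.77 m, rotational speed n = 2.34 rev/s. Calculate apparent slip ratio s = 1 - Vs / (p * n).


Formula: s = 1 - Vs / (p * n)
Step 1 — p * n = 5.77 * 2.34 = 13.5018
Step 2 — Vs / (p*n) = 10.2 / 13.5018 = 0.755455 (6 d.p.)
Step 3 — s = 1 - 0.755455 = 0.244545

0.244545


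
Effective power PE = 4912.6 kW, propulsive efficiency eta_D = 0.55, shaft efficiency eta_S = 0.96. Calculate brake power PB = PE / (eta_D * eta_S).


Formula: PB = PE / (eta_D * eta_S)
Step 1 — combined efficiency = eta_D * eta_S = 0.55 * 0.96 = 0.528
Step 2 — PB = 4912.6 / 0.528 ≈ 9304.2 kW (5 s.f.)

9304.2 kW


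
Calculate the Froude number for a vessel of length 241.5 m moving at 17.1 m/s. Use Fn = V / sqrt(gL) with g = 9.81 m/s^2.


Formula: Fn = V / sqrt(g * L)
Step 1 — g * L = 9.81 * 241.5 = 2369.115
Step 2 — sqrt(g * L) = sqrt(2369.115) = 48.673555
Step 3 — Fn = 17.1 / 48.673555 ≈ 0.35132 (5 s.f.)

0.35132


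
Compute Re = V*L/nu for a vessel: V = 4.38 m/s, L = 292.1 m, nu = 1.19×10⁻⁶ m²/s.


Formula: Re = V * L / nu
Step 1 — V * L = 4.38 * 292.1 = 1279.398 m^2/s
Step 2 — Re = 1279.398 / 1.19e-6 = 1.08e+09

1.08e+09


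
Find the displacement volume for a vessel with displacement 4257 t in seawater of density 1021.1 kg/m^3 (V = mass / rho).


Formula: V = mass / rho
Step 1 — convert tonnes to kg: 4257 t * 1000 = 4257000 kg
Step 2 — V = 4257000 / 1021.1 ≈ 4169.0 m^3 (5 s.f.)

4169.0 m^3


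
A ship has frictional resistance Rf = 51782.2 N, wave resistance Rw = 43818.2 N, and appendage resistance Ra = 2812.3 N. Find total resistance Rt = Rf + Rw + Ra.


Formula: Rt = Rf + Rw + Ra
Substituting: Rt = 51782.2 + 43818.2 + 2812.3
Result: Rt = 98412.7 N

98412.7 N


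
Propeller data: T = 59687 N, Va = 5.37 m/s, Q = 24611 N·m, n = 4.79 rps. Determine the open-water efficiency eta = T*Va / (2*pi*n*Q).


Formula: eta = T * Va / (2 * pi * n * Q)
Step 1 — numerator = T * Va = 59687 * 5.37 = 320519.19
Step 2 — 2 * pi * n = 2 * pi * 4.79 = 30.096458
Step 3 — denominator = 30.096458 * 24611 = 740703.93
Step 4 — eta = 320519.19 / 740703.93 ≈ 0.43272 (5 s.f.)

0.43272


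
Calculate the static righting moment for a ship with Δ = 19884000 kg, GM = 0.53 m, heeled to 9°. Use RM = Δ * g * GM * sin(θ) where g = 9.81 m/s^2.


Formula: GZ = GM * sin(theta); RM = disp * g * GZ
Step 1 — GZ = 0.53 * sin(9°) = 0.53 * 0.156434 = 0.08291 m
Step 2 — RM = 19884000 * 9.81 * 0.08291 ≈ 16173000 N·m (5 s.f.)

16173000 N·m


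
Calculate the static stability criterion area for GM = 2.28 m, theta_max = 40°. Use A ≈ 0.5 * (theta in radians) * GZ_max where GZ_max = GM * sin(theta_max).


Formula: GZ_max = GM * sin(theta); Area = 0.5 * theta_rad * GZ_max
Step 1 — GZ_max = 2.28 * sin(40°) = 2.28 * 0.642788 = 1.465557 m
Step 2 — theta_rad = 40 * pi/180 = 0.698132 rad
Step 3 — Area = 0.5 * 0.698132 * 1.465557 ≈ 0.51158 m·rad (5 s.f.)

0.51158 m·rad


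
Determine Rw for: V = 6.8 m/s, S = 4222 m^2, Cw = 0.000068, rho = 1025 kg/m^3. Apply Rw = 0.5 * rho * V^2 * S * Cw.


Formula: Rw = 0.5 * rho * V^2 * S * Cw
Step 1 — V^2 = 6.8^2 = 46.24
Step 2 — 0.5 * rho * V^2 = 0.5 * 1025 * 46.24 = 23698.0
Step 3 — Rw = 23698.0 * 4222 * 0.000068 ≈ 6803.6 N (5 s.f.)

6803.6 N


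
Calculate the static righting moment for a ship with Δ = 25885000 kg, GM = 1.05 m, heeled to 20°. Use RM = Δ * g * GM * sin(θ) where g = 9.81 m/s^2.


Formula: GZ = GM * sin(theta); RM = disp * g * GZ
Step 1 — GZ = 1.05 * sin(20°) = 1.05 * 0.34202 = 0.359121 m
Step 2 — RM = 25885000 * 9.81 * 0.359121 ≈ 91192000 N·m (5 s.f.)

91192000 N·m
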